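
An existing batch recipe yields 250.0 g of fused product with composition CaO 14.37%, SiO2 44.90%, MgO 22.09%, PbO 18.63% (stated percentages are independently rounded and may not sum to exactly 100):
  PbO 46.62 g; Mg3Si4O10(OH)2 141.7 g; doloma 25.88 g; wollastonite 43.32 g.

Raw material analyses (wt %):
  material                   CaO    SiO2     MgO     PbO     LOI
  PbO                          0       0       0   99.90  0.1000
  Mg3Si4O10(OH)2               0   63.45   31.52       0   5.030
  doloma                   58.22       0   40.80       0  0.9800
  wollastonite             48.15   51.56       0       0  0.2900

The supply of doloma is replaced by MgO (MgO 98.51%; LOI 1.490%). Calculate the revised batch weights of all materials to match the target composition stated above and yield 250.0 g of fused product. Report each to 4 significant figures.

Revised batch per 250.0 g fused product:
  PbO: 46.62 g
  Mg3Si4O10(OH)2: 116.3 g
  MgO: 18.85 g
  wollastonite: 74.61 g
Total batch = 256.4 g; LOI loss = 6.394 g

Mid-chain values are shown rounded off to 4 significant digits between the steps. Every computation maintains full precision at all times; a single rounding completes each reported number. The derived quantities are rebuilt in full precision (four oxide percentages, yield, the totals, LOI, glass mass) from the batch weights at 250.0 g of glass exactly as printed in either problem or answer.
Target masses of each oxide per 250.0 g fused product:
  CaO: 14.37% × 250.0 = 35.92 g
  SiO2: 44.90% × 250.0 = 112.2 g
  MgO: 22.09% × 250.0 = 55.22 g
  PbO: 18.63% × 250.0 = 46.58 g
Oxide-by-oxide audit given the weights on record, for the quoted basis mass (delivered sums recover each target modulo rounding of the values):
  CaO: 74.61·0.4815 = 35.92 g (target 35.92 g)
  SiO2: 116.3·0.6345 + 74.61·0.5156 = 112.3 g (target 112.2 g)
  MgO: 116.3·0.3152 + 18.85·0.9851 = 55.23 g (target 55.22 g)
  PbO: 46.62·0.9990 = 46.57 g (target 46.58 g)
Glass-mass closure: Σ batch − LOI loss = 250.0 g (targets for the oxides total 250.0 g; basis as stated: 250.0 g — differing by rounding only).
Whole-batch sum: Σ batch = 256.4 g; LOI loss = Σ batch·LOI = 6.394 g; yield: glass divided by total = 97.51%.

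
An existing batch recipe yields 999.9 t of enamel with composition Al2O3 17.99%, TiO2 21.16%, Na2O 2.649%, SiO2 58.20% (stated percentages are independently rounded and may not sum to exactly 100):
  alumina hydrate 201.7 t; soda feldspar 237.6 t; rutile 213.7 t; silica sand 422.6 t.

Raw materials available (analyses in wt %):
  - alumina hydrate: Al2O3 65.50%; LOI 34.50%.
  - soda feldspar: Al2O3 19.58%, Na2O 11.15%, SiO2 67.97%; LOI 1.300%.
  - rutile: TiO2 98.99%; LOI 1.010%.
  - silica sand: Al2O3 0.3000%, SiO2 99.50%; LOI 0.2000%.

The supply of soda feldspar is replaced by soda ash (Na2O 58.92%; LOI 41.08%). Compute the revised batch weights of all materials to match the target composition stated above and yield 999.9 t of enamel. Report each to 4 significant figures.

Revised batch per 999.9 t enamel:
  alumina hydrate: 272.0 t
  soda ash: 44.95 t
  rutile: 213.7 t
  silica sand: 584.9 t
Total batch = 1116 t; LOI loss = 115.6 t

All internal work carries full float precision at every stage — intermediates are shown, with 4-significant-figure rounding, across the worked steps — every reported figure is rounded just once — the derived quantities, which include LOI, the four compositions, the totals, yield, glass mass, are re-derived in full precision, as given in the problem or the answer, from the weighed amounts for 999.9 t of glass.
Target oxide masses per 999.9 t enamel:
  Al2O3: 17.99% × 999.9 = 179.9 t
  TiO2: 21.16% × 999.9 = 211.6 t
  Na2O: 2.649% × 999.9 = 26.49 t
  SiO2: 58.20% × 999.9 = 581.9 t
Verifying the oxide balance with the batch weights as given, for the quoted basis mass (each sum matches its target mass given rounding of the digits):
  Al2O3: 272.0·0.6550 + 584.9·0.003000 = 179.9 t (target 179.9 t)
  TiO2: 213.7·0.9899 = 211.5 t (target 211.6 t)
  Na2O: 44.95·0.5892 = 26.48 t (target 26.49 t)
  SiO2: 584.9·0.9950 = 582.0 t (target 581.9 t)
Glass-mass sanity pass: batch Σ − ignition loss = 999.9 t (per-oxide target masses sum to 999.9 t; with the basis standing at 999.9 t — any gap is answer rounding).
Total batch = Σ batch = 1116 t; LOI loss = Σ batch·LOI = 115.6 t; as yield: glass ÷ batch → 89.63%.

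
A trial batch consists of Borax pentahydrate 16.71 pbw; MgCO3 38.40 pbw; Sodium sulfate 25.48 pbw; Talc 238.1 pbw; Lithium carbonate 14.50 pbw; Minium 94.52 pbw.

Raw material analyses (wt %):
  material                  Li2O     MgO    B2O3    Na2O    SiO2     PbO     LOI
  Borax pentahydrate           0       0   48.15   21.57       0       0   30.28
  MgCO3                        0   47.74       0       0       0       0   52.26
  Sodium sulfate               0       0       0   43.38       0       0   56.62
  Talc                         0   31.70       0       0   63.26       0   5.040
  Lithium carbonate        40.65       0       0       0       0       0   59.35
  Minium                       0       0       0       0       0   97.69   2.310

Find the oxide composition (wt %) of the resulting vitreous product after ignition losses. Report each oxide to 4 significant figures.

Values along the way are printed rounded off to 4 significant digits when written out — full float precision is carried from start to finish — every reported figure takes exactly one rounding. Derived quantities, which include net glass mass, the six compositions, LOI, the yield, the totals, are computed in full precision, as they appear in the problem or answer text, from the weighed amounts per 365.4 pbw of glass.
Oxide masses out of the charge:
  Li2O: 14.50·0.4065 = 5.894 pbw
  MgO: 38.40·0.4774 + 238.1·0.3170 = 93.81 pbw
  B2O3: 16.71·0.4815 = 8.046 pbw
  Na2O: 16.71·0.2157 + 25.48·0.4338 = 14.66 pbw
  SiO2: 238.1·0.6326 = 150.6 pbw
  PbO: 94.52·0.9769 = 92.34 pbw
LOI: 16.71·0.3028 + 38.40·0.5226 + 25.48·0.5662 + 238.1·0.05040 + 14.50·0.5935 + 94.52·0.02310 = 62.34 pbw
Net of LOI, the glass mass = 427.7 − 62.34 = 365.4 pbw (= Σ oxide masses)
oxide / glass × 100 gives the wt %

Glass mass = 365.4 pbw (batch 427.7 − LOI 62.34).
Composition: Li2O 1.613%, MgO 25.68%, B2O3 2.202%, Na2O 4.012%, SiO2 41.22%, PbO 25.27%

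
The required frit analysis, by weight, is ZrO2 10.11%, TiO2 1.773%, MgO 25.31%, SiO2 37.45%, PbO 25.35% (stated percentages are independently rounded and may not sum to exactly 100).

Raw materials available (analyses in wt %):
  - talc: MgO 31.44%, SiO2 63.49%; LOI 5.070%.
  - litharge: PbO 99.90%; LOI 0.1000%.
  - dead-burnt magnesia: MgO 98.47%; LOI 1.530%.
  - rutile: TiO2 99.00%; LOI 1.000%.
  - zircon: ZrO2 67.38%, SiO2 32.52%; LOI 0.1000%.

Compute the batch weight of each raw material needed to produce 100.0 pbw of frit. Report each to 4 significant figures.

Batch per 100.0 pbw frit:
  talc: 51.30 pbw
  litharge: 25.38 pbw
  dead-burnt magnesia: 9.324 pbw
  rutile: 1.791 pbw
  zircon: 15.00 pbw
Total batch = 102.8 pbw; LOI loss = 2.802 pbw; yield = 97.27%

The working math keeps full float precision at every stage. The intermediate values are shown rounded to 4 significant figures across the worked steps — every reported value takes exactly one rounding; the derived quantities are carried at full precision (ignition loss, totals, the five compositions, the yield, net glass mass) using the weight values per 100.0 pbw of glass as given in the problem or the answer.
The oxide mass targets at 100.0 pbw frit:
  ZrO2: 10.11% × 100.0 = 10.11 pbw
  TiO2: 1.773% × 100.0 = 1.773 pbw
  MgO: 25.31% × 100.0 = 25.31 pbw
  SiO2: 37.45% × 100.0 = 37.45 pbw
  PbO: 25.35% × 100.0 = 25.35 pbw
Sums-versus-targets review using the reported weights, relative to the basis at hand (oxide sums agree with the targets within answer rounding):
  ZrO2: 15.00·0.6738 = 10.11 pbw (target 10.11 pbw)
  TiO2: 1.791·0.9900 = 1.773 pbw (target 1.773 pbw)
  MgO: 51.30·0.3144 + 9.324·0.9847 = 25.31 pbw (target 25.31 pbw)
  SiO2: 51.30·0.6349 + 15.00·0.3252 = 37.45 pbw (target 37.45 pbw)
  PbO: 25.38·0.9990 = 25.35 pbw (target 25.35 pbw)
Glass mass check: total batch − LOI = 99.99 pbw (the targets, summed, come to 99.99 pbw; against the stated basis, 100.0 pbw — deltas are rounding alone).
Batch grand total — Σ batch = 102.8 pbw; LOI removed, Σ of batch·LOI: 2.802 pbw; the yield ratio, glass ÷ batch: 97.27%.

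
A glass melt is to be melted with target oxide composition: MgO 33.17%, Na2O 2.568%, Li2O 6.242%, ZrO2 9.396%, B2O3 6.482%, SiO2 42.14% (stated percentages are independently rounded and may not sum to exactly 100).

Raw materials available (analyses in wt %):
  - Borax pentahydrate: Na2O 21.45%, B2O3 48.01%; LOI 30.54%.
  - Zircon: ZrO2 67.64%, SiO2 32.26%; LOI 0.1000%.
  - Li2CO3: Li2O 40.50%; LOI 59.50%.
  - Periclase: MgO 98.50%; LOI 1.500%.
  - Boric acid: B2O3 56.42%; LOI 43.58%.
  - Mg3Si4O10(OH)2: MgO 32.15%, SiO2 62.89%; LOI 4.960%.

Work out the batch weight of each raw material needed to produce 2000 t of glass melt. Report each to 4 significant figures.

Intermediates are displayed, rounded to four significant digits, on the page — the whole derivation runs at exact precision at all times; exactly one rounding goes into each reported value; the derived quantities, including the six compositions, net glass mass, yield, the totals, ignition loss, are rebuilt using the weight values per 2000 t of glass in full precision, as set out in either problem or answer.
Per-oxide target masses for 2000 t glass melt:
  MgO: 33.17% × 2000 = 663.4 t
  Na2O: 2.568% × 2000 = 51.36 t
  Li2O: 6.242% × 2000 = 124.8 t
  ZrO2: 9.396% × 2000 = 187.9 t
  B2O3: 6.482% × 2000 = 129.6 t
  SiO2: 42.14% × 2000 = 842.8 t
A balance pass over the oxides, applying the batch weights above, under the basis named above (sum by sum, the targets are met net of answer rounding effects):
  MgO: 282.6·0.9850 + 1198·0.3215 = 663.5 t (target 663.4 t)
  Na2O: 239.4·0.2145 = 51.35 t (target 51.36 t)
  Li2O: 308.2·0.4050 = 124.8 t (target 124.8 t)
  ZrO2: 277.8·0.6764 = 187.9 t (target 187.9 t)
  B2O3: 239.4·0.4801 + 26.03·0.5642 = 129.6 t (target 129.6 t)
  SiO2: 277.8·0.3226 + 1198·0.6289 = 843.0 t (target 842.8 t)
Consistency of the glass mass: whole batch net of LOI = 2000 t (per-oxide target masses sum to 2000 t; with the basis standing at 2000 t — a pure rounding effect).
Batch grand total — Σ batch = 2332 t; LOI removed, Σ of batch·LOI: 331.8 t; yield, glass over the total, = 85.77%.

Batch per 2000 t glass melt:
  Borax pentahydrate: 239.4 t
  Zircon: 277.8 t
  Li2CO3: 308.2 t
  Periclase: 282.6 t
  Boric acid: 26.03 t
  Mg3Si4O10(OH)2: 1198 t
Total batch = 2332 t; LOI loss = 331.8 t; yield = 85.77%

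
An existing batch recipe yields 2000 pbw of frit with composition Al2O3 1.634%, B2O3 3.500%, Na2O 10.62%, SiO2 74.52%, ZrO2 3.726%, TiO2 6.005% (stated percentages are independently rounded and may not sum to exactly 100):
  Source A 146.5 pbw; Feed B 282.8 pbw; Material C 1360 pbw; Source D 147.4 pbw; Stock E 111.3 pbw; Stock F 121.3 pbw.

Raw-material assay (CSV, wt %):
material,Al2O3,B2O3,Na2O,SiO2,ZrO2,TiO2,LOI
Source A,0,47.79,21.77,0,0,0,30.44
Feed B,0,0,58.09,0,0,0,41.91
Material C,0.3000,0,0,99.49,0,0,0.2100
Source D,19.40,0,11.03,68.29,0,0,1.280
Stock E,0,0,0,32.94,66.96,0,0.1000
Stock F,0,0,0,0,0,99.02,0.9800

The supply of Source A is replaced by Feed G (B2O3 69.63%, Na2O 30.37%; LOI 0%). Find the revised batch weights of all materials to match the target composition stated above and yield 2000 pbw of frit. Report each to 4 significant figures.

Revised batch per 2000 pbw frit:
  Feed G: 100.5 pbw
  Feed B: 285.1 pbw
  Material C: 1360 pbw
  Source D: 147.4 pbw
  Stock E: 111.3 pbw
  Stock F: 121.3 pbw
Total batch = 2126 pbw; LOI loss = 125.5 pbw

Each numeric step runs at full float precision at all times; values along the way are printed rounded off to 4 significant digits between the steps — each reported result is rounded just once. The derived quantities are computed in full precision (totals, yield, six oxide percentages, glass mass, LOI) using the weight values on 2000 pbw of glass, exactly as printed in problem or answer.
Oxide-by-oxide targets in 2000 pbw frit:
  Al2O3: 1.634% × 2000 = 32.68 pbw
  B2O3: 3.500% × 2000 = 70.00 pbw
  Na2O: 10.62% × 2000 = 212.4 pbw
  SiO2: 74.52% × 2000 = 1490 pbw
  ZrO2: 3.726% × 2000 = 74.52 pbw
  TiO2: 6.005% × 2000 = 120.1 pbw
Balance tally, oxide-wise, on the weights just shown, relative to the basis at hand (delivered sums recover each target once rounding is allowed for):
  Al2O3: 1360·0.003000 + 147.4·0.1940 = 32.68 pbw (target 32.68 pbw)
  B2O3: 100.5·0.6963 = 69.98 pbw (target 70.00 pbw)
  Na2O: 100.5·0.3037 + 285.1·0.5809 + 147.4·0.1103 = 212.4 pbw (target 212.4 pbw)
  SiO2: 1360·0.9949 + 147.4·0.6829 + 111.3·0.3294 = 1490 pbw (target 1490 pbw)
  ZrO2: 111.3·0.6696 = 74.53 pbw (target 74.52 pbw)
  TiO2: 121.3·0.9902 = 120.1 pbw (target 120.1 pbw)
Auditing the glass mass value: the batch minus its LOI: 2000 pbw (the Σ of target masses is 2000 pbw; the stated basis being 2000 pbw — deltas are rounding alone).
Batch grand total — Σ batch = 2126 pbw; ignition loss, Σ(batch × LOI) = 125.5 pbw; glass ÷ batch gives a yield of 94.09%.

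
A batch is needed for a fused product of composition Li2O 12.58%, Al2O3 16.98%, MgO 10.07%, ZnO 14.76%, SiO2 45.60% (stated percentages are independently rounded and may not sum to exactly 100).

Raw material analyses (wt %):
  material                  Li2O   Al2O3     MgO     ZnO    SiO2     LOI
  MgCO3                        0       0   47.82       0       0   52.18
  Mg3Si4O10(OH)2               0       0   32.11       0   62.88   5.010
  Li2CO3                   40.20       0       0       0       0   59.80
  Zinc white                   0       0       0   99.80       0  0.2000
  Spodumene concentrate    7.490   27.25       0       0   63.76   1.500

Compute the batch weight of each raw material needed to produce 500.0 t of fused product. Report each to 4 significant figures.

Batch per 500.0 t fused product:
  MgCO3: 73.95 t
  Mg3Si4O10(OH)2: 46.68 t
  Li2CO3: 98.42 t
  Zinc white: 73.95 t
  Spodumene concentrate: 311.6 t
Total batch = 604.6 t; LOI loss = 104.6 t; yield = 82.70%

Every computation keeps full precision all the way through — in-progress results are displayed rounded to four significant figures — every reported value is rounded just once. Derived quantities (glass mass, the totals, ignition loss, the five compositions, yield) are computed using the weight values per 500.0 t of glass at exact precision, exactly as printed in the problem or answer text.
Oxide mass targets, per 500.0 t fused product:
  Li2O: 12.58% × 500.0 = 62.90 t
  Al2O3: 16.98% × 500.0 = 84.90 t
  MgO: 10.07% × 500.0 = 50.35 t
  ZnO: 14.76% × 500.0 = 73.80 t
  SiO2: 45.60% × 500.0 = 228.0 t
Oxide-by-oxide audit applying the batch weights above, for the quoted basis mass (sums match the target masses modulo rounding of the values):
  Li2O: 98.42·0.4020 + 311.6·0.07490 = 62.90 t (target 62.90 t)
  Al2O3: 311.6·0.2725 = 84.91 t (target 84.90 t)
  MgO: 73.95·0.4782 + 46.68·0.3211 = 50.35 t (target 50.35 t)
  ZnO: 73.95·0.9980 = 73.80 t (target 73.80 t)
  SiO2: 46.68·0.6288 + 311.6·0.6376 = 228.0 t (target 228.0 t)
Glass-mass bookkeeping: net batch after ignition = 500.0 t (the Σ of target masses is 500.0 t; against the stated basis, 500.0 t — deltas are rounding alone).
Batch grand total — Σ batch = 604.6 t; Σ batch·LOI gives LOI loss = 104.6 t; the yield ratio, glass ÷ batch: 82.70%.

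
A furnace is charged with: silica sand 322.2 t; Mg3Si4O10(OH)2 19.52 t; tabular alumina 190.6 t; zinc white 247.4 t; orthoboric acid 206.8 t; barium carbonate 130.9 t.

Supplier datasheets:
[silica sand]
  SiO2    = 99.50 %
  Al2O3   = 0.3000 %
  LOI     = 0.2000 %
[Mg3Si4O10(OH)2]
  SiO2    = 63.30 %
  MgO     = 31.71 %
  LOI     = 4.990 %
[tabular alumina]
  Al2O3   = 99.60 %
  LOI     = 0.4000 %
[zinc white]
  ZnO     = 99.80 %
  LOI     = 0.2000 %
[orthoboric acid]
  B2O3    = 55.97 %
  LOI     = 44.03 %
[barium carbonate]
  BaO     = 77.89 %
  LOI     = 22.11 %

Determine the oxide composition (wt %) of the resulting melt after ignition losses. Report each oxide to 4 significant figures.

Intermediates are displayed rounded off to 4 significant digits when written out — each numeric step runs at full precision at every stage — every reported number undergoes a single rounding — all derived quantities are carried in exact precision (yield, ignition loss, totals, the six compositions, glass mass) using the weight values at 994.5 t of glass, as written in the problem or the answer.
Mass of each oxide from the mix:
  SiO2: 322.2·0.9950 + 19.52·0.6330 = 332.9 t
  ZnO: 247.4·0.9980 = 246.9 t
  B2O3: 206.8·0.5597 = 115.7 t
  BaO: 130.9·0.7789 = 102.0 t
  MgO: 19.52·0.3171 = 6.190 t
  Al2O3: 322.2·0.003000 + 190.6·0.9960 = 190.8 t
LOI: 322.2·0.002000 + 19.52·0.04990 + 190.6·0.004000 + 247.4·0.002000 + 206.8·0.4403 + 130.9·0.2211 = 122.9 t
Glass = total batch minus LOI = 1117 − 122.9 = 994.5 t (the oxide masses sum to this)
percent share: oxide ÷ glass, ×100

Glass mass = 994.5 t (batch 1117 − LOI 122.9).
Composition: SiO2 33.48%, ZnO 24.83%, B2O3 11.64%, BaO 10.25%, MgO 0.6224%, Al2O3 19.19%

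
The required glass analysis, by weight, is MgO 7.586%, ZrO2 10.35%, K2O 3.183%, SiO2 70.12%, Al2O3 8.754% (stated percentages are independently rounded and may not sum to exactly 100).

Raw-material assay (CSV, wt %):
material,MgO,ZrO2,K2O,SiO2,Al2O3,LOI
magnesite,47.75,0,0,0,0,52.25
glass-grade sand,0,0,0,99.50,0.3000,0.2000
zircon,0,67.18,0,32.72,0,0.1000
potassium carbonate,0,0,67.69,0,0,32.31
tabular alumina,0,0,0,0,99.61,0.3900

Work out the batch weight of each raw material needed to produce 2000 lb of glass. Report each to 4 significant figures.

All internal work runs at exact precision all the way through; intermediates appear, rounded to four significant digits, between the steps; a single rounding yields each reported number — the derived quantities (yield, glass mass, five oxide percentages, totals, ignition loss) are re-derived in full precision starting from the weights for 2000 lb of glass as quoted within the problem or answer text.
Oxide mass targets, per 2000 lb glass:
  MgO: 7.586% × 2000 = 151.7 lb
  ZrO2: 10.35% × 2000 = 207.0 lb
  K2O: 3.183% × 2000 = 63.66 lb
  SiO2: 70.12% × 2000 = 1402 lb
  Al2O3: 8.754% × 2000 = 175.1 lb
Sums-versus-targets review working from each reported weight, versus the basis set out (each sum matches its target mass modulo rounding of the values):
  MgO: 317.7·0.4775 = 151.7 lb (target 151.7 lb)
  ZrO2: 308.1·0.6718 = 207.0 lb (target 207.0 lb)
  K2O: 94.05·0.6769 = 63.66 lb (target 63.66 lb)
  SiO2: 1308·0.9950 + 308.1·0.3272 = 1402 lb (target 1402 lb)
  Al2O3: 1308·0.003000 + 171.8·0.9961 = 175.1 lb (target 175.1 lb)
Glass-mass sanity pass: the batch minus its LOI: 2000 lb (the targets, summed, come to 2000 lb; stated basis 2000 lb — rounding explains the deltas).
Adding the batch up: Σ batch = 2200 lb; loss to ignition Σ batch·LOI = 200.0 lb; yield, glass over the total, = 90.91%.

Batch per 2000 lb glass:
  magnesite: 317.7 lb
  glass-grade sand: 1308 lb
  zircon: 308.1 lb
  potassium carbonate: 94.05 lb
  tabular alumina: 171.8 lb
Total batch = 2200 lb; LOI loss = 200.0 lb; yield = 90.91%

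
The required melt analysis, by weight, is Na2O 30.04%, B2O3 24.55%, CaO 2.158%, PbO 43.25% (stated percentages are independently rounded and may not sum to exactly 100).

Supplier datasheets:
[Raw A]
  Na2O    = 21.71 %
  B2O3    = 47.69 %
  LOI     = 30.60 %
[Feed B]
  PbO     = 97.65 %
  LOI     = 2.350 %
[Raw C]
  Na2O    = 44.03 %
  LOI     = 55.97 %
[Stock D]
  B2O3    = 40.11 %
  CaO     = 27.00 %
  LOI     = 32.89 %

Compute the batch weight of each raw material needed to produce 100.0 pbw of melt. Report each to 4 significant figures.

Every computation runs at exact precision at each step. Intermediates are displayed rounded off to 4 significant figures on the page. Every reported value receives exactly one rounding. The derived quantities are recomputed using the weight values at 100.0 pbw of glass in full float precision (totals, the yield, glass mass, the four compositions, LOI) as set out in either problem or answer.
Per-oxide target masses for 100.0 pbw melt:
  Na2O: 30.04% × 100.0 = 30.04 pbw
  B2O3: 24.55% × 100.0 = 24.55 pbw
  CaO: 2.158% × 100.0 = 2.158 pbw
  PbO: 43.25% × 100.0 = 43.25 pbw
Verifying the oxide balance on the weights just shown, per the basis as stated (oxide sums agree with the targets inside rounding margins):
  Na2O: 44.76·0.2171 + 46.16·0.4403 = 30.04 pbw (target 30.04 pbw)
  B2O3: 44.76·0.4769 + 7.993·0.4011 = 24.55 pbw (target 24.55 pbw)
  CaO: 7.993·0.2700 = 2.158 pbw (target 2.158 pbw)
  PbO: 44.29·0.9765 = 43.25 pbw (target 43.25 pbw)
Consistency of the glass mass: batch Σ − ignition loss = 100.0 pbw (summing oxide targets gives 100.0 pbw; versus the stated basis of 100.0 pbw — deltas are rounding alone).
Batch total: Σ batch = 143.2 pbw; ignition loss, Σ(batch × LOI) = 43.20 pbw; the yield ratio, glass ÷ batch: 69.83%.

Batch per 100.0 pbw melt:
  Raw A: 44.76 pbw
  Feed B: 44.29 pbw
  Raw C: 46.16 pbw
  Stock D: 7.993 pbw
Total batch = 143.2 pbw; LOI loss = 43.20 pbw; yield = 69.83%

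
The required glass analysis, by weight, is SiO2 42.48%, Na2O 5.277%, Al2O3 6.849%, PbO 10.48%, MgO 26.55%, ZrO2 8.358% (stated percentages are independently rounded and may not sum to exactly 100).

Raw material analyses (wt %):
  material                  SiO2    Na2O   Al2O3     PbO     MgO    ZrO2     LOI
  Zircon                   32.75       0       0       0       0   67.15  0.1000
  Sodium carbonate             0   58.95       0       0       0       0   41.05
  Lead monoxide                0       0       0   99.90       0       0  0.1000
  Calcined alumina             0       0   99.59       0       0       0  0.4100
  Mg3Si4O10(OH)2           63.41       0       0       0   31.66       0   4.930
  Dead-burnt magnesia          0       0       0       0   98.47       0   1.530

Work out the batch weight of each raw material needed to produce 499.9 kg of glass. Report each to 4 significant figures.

Batch per 499.9 kg glass:
  Zircon: 62.22 kg
  Sodium carbonate: 44.75 kg
  Lead monoxide: 52.44 kg
  Calcined alumina: 34.38 kg
  Mg3Si4O10(OH)2: 302.8 kg
  Dead-burnt magnesia: 37.44 kg
Total batch = 534.0 kg; LOI loss = 34.13 kg; yield = 93.61%

Working values appear, rounded to four significant digits, within the worked lines; the whole derivation holds full precision end to end; each reported number is rounded just once — the derived quantities are computed from the batch weights at 499.9 kg of glass at exact precision (glass mass, six oxide percentages, the totals, yield, LOI), exactly as shown in question or answer.
Oxide mass targets, per 499.9 kg glass:
  SiO2: 42.48% × 499.9 = 212.4 kg
  Na2O: 5.277% × 499.9 = 26.38 kg
  Al2O3: 6.849% × 499.9 = 34.24 kg
  PbO: 10.48% × 499.9 = 52.39 kg
  MgO: 26.55% × 499.9 = 132.7 kg
  ZrO2: 8.358% × 499.9 = 41.78 kg
Checking each oxide sum using the reported weights, at the basis given (summed amounts equal target values within answer rounding):
  SiO2: 62.22·0.3275 + 302.8·0.6341 = 212.4 kg (target 212.4 kg)
  Na2O: 44.75·0.5895 = 26.38 kg (target 26.38 kg)
  Al2O3: 34.38·0.9959 = 34.24 kg (target 34.24 kg)
  PbO: 52.44·0.9990 = 52.39 kg (target 52.39 kg)
  MgO: 302.8·0.3166 + 37.44·0.9847 = 132.7 kg (target 132.7 kg)
  ZrO2: 62.22·0.6715 = 41.78 kg (target 41.78 kg)
Glass-mass closure: total batch − LOI = 499.9 kg (summing oxide targets gives 499.9 kg; versus the stated basis of 499.9 kg — a pure rounding effect).
Batch grand total — Σ batch = 534.0 kg; the LOI term Σ batch·LOI equals 34.13 kg; glass ÷ batch gives a yield of 93.61%.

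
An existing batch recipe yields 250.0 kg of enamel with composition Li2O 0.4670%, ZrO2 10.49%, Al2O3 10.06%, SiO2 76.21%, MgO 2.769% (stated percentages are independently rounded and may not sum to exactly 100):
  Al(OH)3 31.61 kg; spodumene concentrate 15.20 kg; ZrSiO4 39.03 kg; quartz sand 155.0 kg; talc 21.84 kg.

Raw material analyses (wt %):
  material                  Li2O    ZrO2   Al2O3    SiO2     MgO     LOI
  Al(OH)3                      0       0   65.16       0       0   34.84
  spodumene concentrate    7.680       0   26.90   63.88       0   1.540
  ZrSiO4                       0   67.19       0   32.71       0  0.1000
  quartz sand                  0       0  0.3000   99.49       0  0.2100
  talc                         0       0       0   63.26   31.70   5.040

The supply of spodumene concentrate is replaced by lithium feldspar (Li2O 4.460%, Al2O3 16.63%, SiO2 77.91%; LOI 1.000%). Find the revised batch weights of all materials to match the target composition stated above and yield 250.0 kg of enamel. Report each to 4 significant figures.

Revised batch per 250.0 kg enamel:
  Al(OH)3: 31.25 kg
  lithium feldspar: 26.18 kg
  ZrSiO4: 39.03 kg
  quartz sand: 144.3 kg
  talc: 21.84 kg
Total batch = 262.6 kg; LOI loss = 12.59 kg

Values along the way are shown, with 4-significant-figure rounding, when written out — all arithmetic runs at exact precision through every step; exactly one rounding lands on each reported value; all derived quantities are carried from the batch weights at 250.0 kg of glass in full precision (net glass mass, yield, the totals, LOI, five oxide percentages), as written in the question or the answer.
Oxide mass targets, per 250.0 kg enamel:
  Li2O: 0.4670% × 250.0 = 1.168 kg
  ZrO2: 10.49% × 250.0 = 26.22 kg
  Al2O3: 10.06% × 250.0 = 25.15 kg
  SiO2: 76.21% × 250.0 = 190.5 kg
  MgO: 2.769% × 250.0 = 6.922 kg
Balance tally, oxide-wise, using the reported weights, versus the basis set out (sums match the target masses given rounding of the digits):
  Li2O: 26.18·0.04460 = 1.168 kg (target 1.168 kg)
  ZrO2: 39.03·0.6719 = 26.22 kg (target 26.22 kg)
  Al2O3: 31.25·0.6516 + 26.18·0.1663 + 144.3·0.003000 = 25.15 kg (target 25.15 kg)
  SiO2: 26.18·0.7791 + 39.03·0.3271 + 144.3·0.9949 + 21.84·0.6326 = 190.5 kg (target 190.5 kg)
  MgO: 21.84·0.3170 = 6.923 kg (target 6.922 kg)
Glass-mass closure: whole batch net of LOI = 250.0 kg (the Σ of target masses is 250.0 kg; against the stated basis, 250.0 kg — gaps are rounding artifacts).
Whole-batch sum: Σ batch = 262.6 kg; LOI removed, Σ of batch·LOI: 12.59 kg; glass ÷ batch gives a yield of 95.20%.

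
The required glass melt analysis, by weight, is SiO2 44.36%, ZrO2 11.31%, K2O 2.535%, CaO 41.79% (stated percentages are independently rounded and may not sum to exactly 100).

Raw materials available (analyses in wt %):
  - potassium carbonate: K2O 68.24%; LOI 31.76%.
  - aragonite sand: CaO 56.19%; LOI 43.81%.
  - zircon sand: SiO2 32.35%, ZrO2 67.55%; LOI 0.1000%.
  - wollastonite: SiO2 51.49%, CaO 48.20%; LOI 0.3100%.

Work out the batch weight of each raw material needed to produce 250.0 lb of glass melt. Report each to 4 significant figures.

Values along the way are printed with 4-significant-digit rounding across the worked steps; the whole derivation carries exact precision in all steps. Each reported result undergoes a single rounding — all derived quantities (the yield, net glass mass, totals, LOI, four oxide percentages) are rebuilt from the weighed amounts on 250.0 lb of glass at full float precision as set out in the problem or answer text.
The oxide mass targets at 250.0 lb glass melt:
  SiO2: 44.36% × 250.0 = 110.9 lb
  ZrO2: 11.31% × 250.0 = 28.28 lb
  K2O: 2.535% × 250.0 = 6.338 lb
  CaO: 41.79% × 250.0 = 104.5 lb
Sums-versus-targets review on the weights just shown, at the basis given (sums match the target masses up to rounding of the answer):
  SiO2: 41.86·0.3235 + 189.1·0.5149 = 110.9 lb (target 110.9 lb)
  ZrO2: 41.86·0.6755 = 28.28 lb (target 28.28 lb)
  K2O: 9.287·0.6824 = 6.337 lb (target 6.338 lb)
  CaO: 23.74·0.5619 + 189.1·0.4820 = 104.5 lb (target 104.5 lb)
Glass-mass sanity pass: net batch after ignition = 250.0 lb (the targets, summed, come to 250.0 lb; the stated basis being 250.0 lb — differing by rounding only).
Total batch = Σ batch = 264.0 lb; LOI removed, Σ of batch·LOI: 13.98 lb; the yield ratio, glass ÷ batch: 94.70%.

Batch per 250.0 lb glass melt:
  potassium carbonate: 9.287 lb
  aragonite sand: 23.74 lb
  zircon sand: 41.86 lb
  wollastonite: 189.1 lb
Total batch = 264.0 lb; LOI loss = 13.98 lb; yield = 94.70%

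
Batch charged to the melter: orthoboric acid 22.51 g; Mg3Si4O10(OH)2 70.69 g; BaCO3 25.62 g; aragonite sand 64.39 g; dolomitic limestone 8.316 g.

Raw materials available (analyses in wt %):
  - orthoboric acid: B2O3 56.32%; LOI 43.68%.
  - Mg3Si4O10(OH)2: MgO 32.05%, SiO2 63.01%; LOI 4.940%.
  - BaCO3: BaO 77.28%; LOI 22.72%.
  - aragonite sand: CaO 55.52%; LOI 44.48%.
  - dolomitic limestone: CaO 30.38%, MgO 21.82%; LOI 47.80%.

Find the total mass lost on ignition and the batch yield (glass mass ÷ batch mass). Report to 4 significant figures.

The intermediate values appear, rounded to four significant figures, alongside each step; all arithmetic maintains full precision at every stage; each reported result is rounded only once — the derived quantities (glass mass, five oxide percentages, LOI, yield, the totals) are recomputed using the weight values at 139.8 g of glass at full precision, as written in the problem or the answer.
Loss on ignition, line by line:
  orthoboric acid: 22.51 × 0.4368 = 9.832 g
  Mg3Si4O10(OH)2: 70.69 × 0.04940 = 3.492 g
  BaCO3: 25.62 × 0.2272 = 5.821 g
  aragonite sand: 64.39 × 0.4448 = 28.64 g
  dolomitic limestone: 8.316 × 0.4780 = 3.975 g
Total LOI = 51.76 g
Glass = batch − LOI = 191.5 − 51.76 = 139.8 g

LOI loss = 51.76 g; glass = 139.8 g; yield = 72.97%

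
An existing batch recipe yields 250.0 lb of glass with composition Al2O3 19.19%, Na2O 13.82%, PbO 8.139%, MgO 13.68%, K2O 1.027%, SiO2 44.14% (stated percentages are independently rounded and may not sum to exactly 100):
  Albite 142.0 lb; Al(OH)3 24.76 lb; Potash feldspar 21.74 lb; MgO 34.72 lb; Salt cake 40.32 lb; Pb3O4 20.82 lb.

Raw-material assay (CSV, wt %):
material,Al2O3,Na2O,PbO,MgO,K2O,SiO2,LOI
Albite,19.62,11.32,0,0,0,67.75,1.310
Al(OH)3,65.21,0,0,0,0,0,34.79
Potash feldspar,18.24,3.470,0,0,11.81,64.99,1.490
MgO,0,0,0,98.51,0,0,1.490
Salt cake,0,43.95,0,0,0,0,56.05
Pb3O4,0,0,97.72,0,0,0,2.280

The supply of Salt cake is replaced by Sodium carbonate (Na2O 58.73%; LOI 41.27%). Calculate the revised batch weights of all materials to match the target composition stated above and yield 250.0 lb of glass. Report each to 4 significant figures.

Each numeric step carries full precision from start to finish; intermediates are displayed rounded to 4 significant digits in the working. Every reported number carries a single rounding. Derived quantities (net glass mass, the totals, yield, six oxide percentages, LOI) are computed from the batch weights per 250.0 lb of glass in full precision, exactly as printed in the problem or answer text.
Target oxide masses per 250.0 lb glass:
  Al2O3: 19.19% × 250.0 = 47.98 lb
  Na2O: 13.82% × 250.0 = 34.55 lb
  PbO: 8.139% × 250.0 = 20.35 lb
  MgO: 13.68% × 250.0 = 34.20 lb
  K2O: 1.027% × 250.0 = 2.568 lb
  SiO2: 44.14% × 250.0 = 110.4 lb
Mass-balance tally per oxide per the reported batch figures, on the stated basis (each sum matches its target mass given rounding of the digits):
  Al2O3: 142.0·0.1962 + 24.76·0.6521 + 21.74·0.1824 = 47.97 lb (target 47.98 lb)
  Na2O: 142.0·0.1132 + 21.74·0.03470 + 30.17·0.5873 = 34.55 lb (target 34.55 lb)
  PbO: 20.82·0.9772 = 20.35 lb (target 20.35 lb)
  MgO: 34.72·0.9851 = 34.20 lb (target 34.20 lb)
  K2O: 21.74·0.1181 = 2.567 lb (target 2.568 lb)
  SiO2: 142.0·0.6775 + 21.74·0.6499 = 110.3 lb (target 110.4 lb)
Auditing the glass mass value: whole batch net of LOI = 250.0 lb (targets for the oxides total 250.0 lb; against the stated basis, 250.0 lb — any gap is answer rounding).
Batch total: Σ batch = 274.2 lb; the LOI term Σ batch·LOI equals 24.24 lb; yield = glass ÷ total batch = 91.16%.

Revised batch per 250.0 lb glass:
  Albite: 142.0 lb
  Al(OH)3: 24.76 lb
  Potash feldspar: 21.74 lb
  MgO: 34.72 lb
  Sodium carbonate: 30.17 lb
  Pb3O4: 20.82 lb
Total batch = 274.2 lb; LOI loss = 24.24 lb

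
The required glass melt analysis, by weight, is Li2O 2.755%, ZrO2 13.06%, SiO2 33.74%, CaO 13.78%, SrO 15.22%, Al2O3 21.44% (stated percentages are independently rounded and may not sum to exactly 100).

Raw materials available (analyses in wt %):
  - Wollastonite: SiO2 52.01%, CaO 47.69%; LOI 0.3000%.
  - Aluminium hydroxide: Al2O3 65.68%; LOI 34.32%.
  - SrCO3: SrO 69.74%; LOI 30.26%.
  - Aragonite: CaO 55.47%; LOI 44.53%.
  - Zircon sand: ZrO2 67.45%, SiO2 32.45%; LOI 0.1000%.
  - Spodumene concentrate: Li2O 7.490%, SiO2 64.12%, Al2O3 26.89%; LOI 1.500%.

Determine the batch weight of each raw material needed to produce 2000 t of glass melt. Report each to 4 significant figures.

Batch per 2000 t glass melt:
  Wollastonite: 148.9 t
  Aluminium hydroxide: 351.7 t
  SrCO3: 436.5 t
  Aragonite: 368.8 t
  Zircon sand: 387.2 t
  Spodumene concentrate: 735.6 t
Total batch = 2429 t; LOI loss = 428.9 t; yield = 82.34%

Every computation runs at exact precision end to end. The intermediate values are displayed, with 4-significant-figure rounding, within the worked lines. Every reported number takes just one rounding — the derived quantities (six oxide percentages, yield, net glass mass, ignition loss, totals) are recomputed using the weight values on 2000 t of glass in full precision, exactly as printed in question or answer.
Target oxide masses per 2000 t glass melt:
  Li2O: 2.755% × 2000 = 55.10 t
  ZrO2: 13.06% × 2000 = 261.2 t
  SiO2: 33.74% × 2000 = 674.8 t
  CaO: 13.78% × 2000 = 275.6 t
  SrO: 15.22% × 2000 = 304.4 t
  Al2O3: 21.44% × 2000 = 428.8 t
Sums-versus-targets review applying the batch weights above, for the quoted basis mass (every target is met by its sum given rounding of the digits):
  Li2O: 735.6·0.07490 = 55.10 t (target 55.10 t)
  ZrO2: 387.2·0.6745 = 261.2 t (target 261.2 t)
  SiO2: 148.9·0.5201 + 387.2·0.3245 + 735.6·0.6412 = 674.8 t (target 674.8 t)
  CaO: 148.9·0.4769 + 368.8·0.5547 = 275.6 t (target 275.6 t)
  SrO: 436.5·0.6974 = 304.4 t (target 304.4 t)
  Al2O3: 351.7·0.6568 + 735.6·0.2689 = 428.8 t (target 428.8 t)
Glass-mass closure: the batch minus its LOI: 2000 t (oxide target masses add up to 2000 t; stated basis 2000 t — rounding explains the deltas).
Summing the batch: Σ batch = 2429 t; LOI removed, Σ of batch·LOI: 428.9 t; yield, glass over the total, = 82.34%.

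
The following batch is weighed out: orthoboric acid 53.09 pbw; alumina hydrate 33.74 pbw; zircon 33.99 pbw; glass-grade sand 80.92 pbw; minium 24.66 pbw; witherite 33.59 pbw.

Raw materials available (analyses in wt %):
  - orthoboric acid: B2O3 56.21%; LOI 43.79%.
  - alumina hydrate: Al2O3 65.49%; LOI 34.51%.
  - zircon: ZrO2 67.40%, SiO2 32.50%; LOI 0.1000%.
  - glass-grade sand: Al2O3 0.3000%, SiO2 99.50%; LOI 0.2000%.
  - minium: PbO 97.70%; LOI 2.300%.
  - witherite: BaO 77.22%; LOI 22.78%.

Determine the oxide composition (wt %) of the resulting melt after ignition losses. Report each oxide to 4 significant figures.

Rounding to four significant digits governs each in-between result as printed — all arithmetic holds full precision through the solve; a single rounding finalizes every reported result; derived quantities, which include ignition loss, glass mass, yield, the totals, the six compositions, are rebuilt at exact precision, precisely as stated by the problem or answer text, using the weight values for 216.7 pbw of glass.
Oxide-by-oxide delivered mass:
  ZrO2: 33.99·0.6740 = 22.91 pbw
  Al2O3: 33.74·0.6549 + 80.92·0.003000 = 22.34 pbw
  SiO2: 33.99·0.3250 + 80.92·0.9950 = 91.56 pbw
  BaO: 33.59·0.7722 = 25.94 pbw
  B2O3: 53.09·0.5621 = 29.84 pbw
  PbO: 24.66·0.9770 = 24.09 pbw
LOI: 53.09·0.4379 + 33.74·0.3451 + 33.99·0.001000 + 80.92·0.002000 + 24.66·0.02300 + 33.59·0.2278 = 43.31 pbw
batch − LOI leaves glass = 260.0 − 43.31 = 216.7 pbw (= Σ oxide masses)
percent share: oxide ÷ glass, ×100

Glass mass = 216.7 pbw (batch 260.0 − LOI 43.31).
Composition: ZrO2 10.57%, Al2O3 10.31%, SiO2 42.26%, BaO 11.97%, B2O3 13.77%, PbO 11.12%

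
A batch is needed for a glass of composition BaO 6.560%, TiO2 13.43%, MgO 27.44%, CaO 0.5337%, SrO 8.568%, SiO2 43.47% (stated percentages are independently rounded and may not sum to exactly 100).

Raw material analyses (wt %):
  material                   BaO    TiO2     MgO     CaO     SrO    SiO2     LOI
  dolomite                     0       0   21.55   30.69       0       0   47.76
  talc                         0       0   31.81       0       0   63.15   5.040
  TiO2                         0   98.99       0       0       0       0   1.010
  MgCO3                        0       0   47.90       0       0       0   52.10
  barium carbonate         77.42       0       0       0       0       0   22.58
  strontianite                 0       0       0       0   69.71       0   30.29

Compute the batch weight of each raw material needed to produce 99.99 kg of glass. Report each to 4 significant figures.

Batch per 99.99 kg glass:
  dolomite: 1.739 kg
  talc: 68.83 kg
  TiO2: 13.57 kg
  MgCO3: 10.79 kg
  barium carbonate: 8.472 kg
  strontianite: 12.29 kg
Total batch = 115.7 kg; LOI loss = 15.69 kg; yield = 86.43%

Intermediates are displayed with 4-significant-digit rounding alongside each step. Each numeric step holds full precision at every stage. Every reported number carries a single rounding; all derived quantities, which include glass mass, totals, the six compositions, LOI, yield, are recomputed in full float precision, exactly as shown in either problem or answer, from the weighed amounts per 99.99 kg of glass.
Target oxide masses per 99.99 kg glass:
  BaO: 6.560% × 99.99 = 6.559 kg
  TiO2: 13.43% × 99.99 = 13.43 kg
  MgO: 27.44% × 99.99 = 27.44 kg
  CaO: 0.5337% × 99.99 = 0.5336 kg
  SrO: 8.568% × 99.99 = 8.567 kg
  SiO2: 43.47% × 99.99 = 43.47 kg
Mass-balance tally per oxide on the weights just shown, for the quoted basis mass (summed amounts equal target values modulo rounding of the values):
  BaO: 8.472·0.7742 = 6.559 kg (target 6.559 kg)
  TiO2: 13.57·0.9899 = 13.43 kg (target 13.43 kg)
  MgO: 1.739·0.2155 + 68.83·0.3181 + 10.79·0.4790 = 27.44 kg (target 27.44 kg)
  CaO: 1.739·0.3069 = 0.5337 kg (target 0.5336 kg)
  SrO: 12.29·0.6971 = 8.567 kg (target 8.567 kg)
  SiO2: 68.83·0.6315 = 43.47 kg (target 43.47 kg)
Glass mass check: whole batch net of LOI = 100.0 kg (per-oxide target masses sum to 99.99 kg; against the stated basis, 99.99 kg — rounding explains the deltas).
Summing the batch: Σ batch = 115.7 kg; LOI removed, Σ of batch·LOI: 15.69 kg; glass ÷ batch gives a yield of 86.43%.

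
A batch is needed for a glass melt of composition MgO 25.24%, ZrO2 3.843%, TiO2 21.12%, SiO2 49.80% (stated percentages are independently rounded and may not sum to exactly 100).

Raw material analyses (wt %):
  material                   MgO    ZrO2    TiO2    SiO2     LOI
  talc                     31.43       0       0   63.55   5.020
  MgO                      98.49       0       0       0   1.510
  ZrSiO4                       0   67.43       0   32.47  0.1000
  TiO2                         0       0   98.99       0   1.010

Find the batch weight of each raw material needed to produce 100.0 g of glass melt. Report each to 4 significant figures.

Batch per 100.0 g glass melt:
  talc: 75.45 g
  MgO: 1.549 g
  ZrSiO4: 5.699 g
  TiO2: 21.34 g
Total batch = 104.0 g; LOI loss = 4.032 g; yield = 96.12%

All arithmetic holds exact precision through every step. Intermediates appear, rounded to four significant digits, on the page — each reported number carries a single rounding. Derived quantities, which include glass mass, ignition loss, the totals, yield, four oxide percentages, are carried at full float precision, as written in problem or answer, from the batch weights per 100.0 g of glass.
Oxide mass targets, per 100.0 g glass melt:
  MgO: 25.24% × 100.0 = 25.24 g
  ZrO2: 3.843% × 100.0 = 3.843 g
  TiO2: 21.12% × 100.0 = 21.12 g
  SiO2: 49.80% × 100.0 = 49.80 g
Oxide-by-oxide audit given the weights on record, against the basis in use (every target is met by its sum within answer rounding):
  MgO: 75.45·0.3143 + 1.549·0.9849 = 25.24 g (target 25.24 g)
  ZrO2: 5.699·0.6743 = 3.843 g (target 3.843 g)
  TiO2: 21.34·0.9899 = 21.12 g (target 21.12 g)
  SiO2: 75.45·0.6355 + 5.699·0.3247 = 49.80 g (target 49.80 g)
The glass-mass cross-check: batch total minus LOI = 100.0 g (per-oxide target masses sum to 100.0 g; the stated basis being 100.0 g — gaps are rounding artifacts).
Batch grand total — Σ batch = 104.0 g; the LOI term Σ batch·LOI equals 4.032 g; yield, glass over the total, = 96.12%.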